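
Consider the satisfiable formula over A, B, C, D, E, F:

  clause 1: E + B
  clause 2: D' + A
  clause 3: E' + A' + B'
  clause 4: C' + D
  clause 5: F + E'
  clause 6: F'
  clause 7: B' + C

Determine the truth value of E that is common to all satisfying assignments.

Suppose E = 1.
Unit clause (F) forces F = 1.
Now (F') is unsatisfied and unit — conflict.
So every satisfying assignment has E = False.

False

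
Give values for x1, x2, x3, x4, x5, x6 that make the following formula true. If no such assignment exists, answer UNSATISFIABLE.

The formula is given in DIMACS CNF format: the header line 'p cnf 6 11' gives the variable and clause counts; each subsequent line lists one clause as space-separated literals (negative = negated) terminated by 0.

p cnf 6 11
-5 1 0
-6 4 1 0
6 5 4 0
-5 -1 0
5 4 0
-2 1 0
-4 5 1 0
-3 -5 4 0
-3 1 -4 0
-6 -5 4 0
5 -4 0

UNSATISFIABLE

Branch on x5: set x5 = False.
The clause (x4) is unit, so x4 = True.
Now (¬x4) is unsatisfied and unit — conflict.
Undo x5 and try x5 = True.
The clause (x1) is unit, so x1 = True.
Now (¬x1) is unsatisfied and unit — conflict.
Neither x5 = True nor x5 = False works.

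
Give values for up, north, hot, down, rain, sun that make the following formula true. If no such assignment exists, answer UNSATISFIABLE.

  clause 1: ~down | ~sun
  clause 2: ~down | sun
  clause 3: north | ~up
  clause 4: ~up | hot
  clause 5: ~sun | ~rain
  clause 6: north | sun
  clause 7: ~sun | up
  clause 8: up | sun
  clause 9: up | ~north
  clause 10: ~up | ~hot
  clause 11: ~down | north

UNSATISFIABLE

Branch on down: set down = 0.
Branch on north: set north = 1.
The clause (up) is unit, so up = 1.
The clause (hot) is unit, so hot = 1.
But (~hot) is also a unit clause — contradiction.
Undo north and try north = 0.
The clause (~up) is unit, so up = 0.
The clause (sun) is unit, so sun = 1.
But (~sun) is also a unit clause — contradiction.
Either choice for north ends in contradiction.
Undo down and try down = 1.
The clause (~sun) is unit, so sun = 0.
But (sun) is also a unit clause — contradiction.
Either choice for down ends in contradiction.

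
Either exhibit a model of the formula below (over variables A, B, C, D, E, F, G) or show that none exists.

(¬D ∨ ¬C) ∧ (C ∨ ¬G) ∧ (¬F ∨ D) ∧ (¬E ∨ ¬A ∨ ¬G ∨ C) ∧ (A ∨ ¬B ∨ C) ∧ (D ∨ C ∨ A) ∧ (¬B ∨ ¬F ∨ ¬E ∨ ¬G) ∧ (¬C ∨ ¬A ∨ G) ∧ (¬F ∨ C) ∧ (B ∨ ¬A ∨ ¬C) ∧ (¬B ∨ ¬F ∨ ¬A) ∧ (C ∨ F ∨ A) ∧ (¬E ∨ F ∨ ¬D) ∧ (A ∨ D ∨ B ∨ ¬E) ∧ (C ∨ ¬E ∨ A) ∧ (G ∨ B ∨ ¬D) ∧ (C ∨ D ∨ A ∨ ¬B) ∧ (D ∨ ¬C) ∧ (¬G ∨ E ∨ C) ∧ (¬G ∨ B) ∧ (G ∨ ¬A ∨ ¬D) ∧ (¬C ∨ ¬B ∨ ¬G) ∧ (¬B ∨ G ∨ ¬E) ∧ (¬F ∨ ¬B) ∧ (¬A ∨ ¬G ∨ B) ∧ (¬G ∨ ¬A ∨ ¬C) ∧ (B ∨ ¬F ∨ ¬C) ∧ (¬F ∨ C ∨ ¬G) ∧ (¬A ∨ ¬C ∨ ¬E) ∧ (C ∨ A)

A: True; B: False; C: False; D: False; E: True; F: False; G: False

Try D = False.
From the singleton clause (¬F), F = False.
From the singleton clause (¬C), C = False.
From the singleton clause (¬G), G = False.
From the singleton clause (A), A = True.
Try B = False.
All clauses hold; E can take either value.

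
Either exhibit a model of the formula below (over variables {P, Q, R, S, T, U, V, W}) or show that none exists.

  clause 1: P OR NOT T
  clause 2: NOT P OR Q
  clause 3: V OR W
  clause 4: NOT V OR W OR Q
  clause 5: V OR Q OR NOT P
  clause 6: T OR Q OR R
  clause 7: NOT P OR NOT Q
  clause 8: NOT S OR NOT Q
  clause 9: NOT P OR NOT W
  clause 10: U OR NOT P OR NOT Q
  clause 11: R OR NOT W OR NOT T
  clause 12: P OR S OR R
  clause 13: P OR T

Case P = true:
The clause (Q) is unit, so Q = true.
Now (NOT Q) is unsatisfied and unit — conflict.
Backtrack on P: now try P = false.
The clause (NOT T) is unit, so T = false.
Now (T) is unsatisfied and unit — conflict.
Neither P = true nor P = false works.

UNSATISFIABLE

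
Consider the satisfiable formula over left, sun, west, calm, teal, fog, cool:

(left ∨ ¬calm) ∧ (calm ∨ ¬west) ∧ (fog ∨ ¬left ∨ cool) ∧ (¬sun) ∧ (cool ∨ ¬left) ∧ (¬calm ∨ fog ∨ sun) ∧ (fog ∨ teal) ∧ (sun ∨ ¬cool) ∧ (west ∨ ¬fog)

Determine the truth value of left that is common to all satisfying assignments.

False

Suppose left = True.
The clause (¬sun) is unit, so sun = False.
The clause (cool) is unit, so cool = True.
That conflicts with the unit clause (¬cool).
So every satisfying assignment has left = False.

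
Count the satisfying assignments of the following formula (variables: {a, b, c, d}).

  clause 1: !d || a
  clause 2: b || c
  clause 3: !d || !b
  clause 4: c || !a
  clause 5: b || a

There are 2^4 = 16 truth assignments over (a, b, c, d).
Check each against the 5 clauses (columns in the order a, b, c, d):
  F F F F  ✗ fails (b || c)
  F F F T  ✗ fails (!d || a)
  F F T F  ✗ fails (b || a)
  F F T T  ✗ fails (!d || a)
  F T F F  ✓ satisfies all
  F T F T  ✗ fails (!d || a)
  F T T F  ✓ satisfies all
  F T T T  ✗ fails (!d || a)
  T F F F  ✗ fails (b || c)
  T F F T  ✗ fails (b || c)
  T F T F  ✓ satisfies all
  T F T T  ✓ satisfies all
  T T F F  ✗ fails (c || !a)
  T T F T  ✗ fails (!d || !b)
  T T T F  ✓ satisfies all
  T T T T  ✗ fails (!d || !b)
5 of the 16 rows are models.

5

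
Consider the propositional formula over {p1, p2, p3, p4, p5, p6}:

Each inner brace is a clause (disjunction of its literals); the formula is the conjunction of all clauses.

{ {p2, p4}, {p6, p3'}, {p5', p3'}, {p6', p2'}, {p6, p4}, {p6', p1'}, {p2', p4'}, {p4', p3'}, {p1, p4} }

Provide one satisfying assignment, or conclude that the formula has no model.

Try p2 = 0.
(p4) alone gives p4 = 1.
(p3') alone gives p3 = 0.
Try p6 = 0.
No clause remains; p1, p5 are free.

p1 ↦ 1, p2 ↦ 0, p3 ↦ 0, p4 ↦ 1, p5 ↦ 1, p6 ↦ 0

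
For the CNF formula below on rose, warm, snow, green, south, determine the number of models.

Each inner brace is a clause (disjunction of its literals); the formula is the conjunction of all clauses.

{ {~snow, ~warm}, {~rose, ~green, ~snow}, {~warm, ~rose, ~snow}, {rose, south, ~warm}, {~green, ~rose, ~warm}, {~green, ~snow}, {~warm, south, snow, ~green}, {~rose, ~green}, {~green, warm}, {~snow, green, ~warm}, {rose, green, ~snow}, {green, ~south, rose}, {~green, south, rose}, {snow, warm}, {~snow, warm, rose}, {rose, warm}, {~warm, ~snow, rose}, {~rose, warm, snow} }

There are 2^5 = 32 truth assignments over (rose, warm, snow, green, south).
Split on green. With green = 1, the clauses containing green are satisfied and ~green drops from the rest; 1 of the 2^4 = 16 assignments to the other variables satisfy what remains.
With green = 0, by the same count on the reduced clause set, 4 assignments work.
(One model: rose=F, warm=T, snow=F, green=T, south=T.)
Total: 1 + 4 = 5.

5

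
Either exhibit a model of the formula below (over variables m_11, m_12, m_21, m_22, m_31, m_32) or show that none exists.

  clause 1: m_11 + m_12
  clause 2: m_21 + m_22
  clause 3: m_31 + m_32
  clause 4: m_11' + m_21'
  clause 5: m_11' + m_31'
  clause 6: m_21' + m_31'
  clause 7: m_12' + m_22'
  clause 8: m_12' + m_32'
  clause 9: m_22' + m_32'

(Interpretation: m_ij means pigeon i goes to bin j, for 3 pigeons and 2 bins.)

Branch on m_11: set m_11 = 1.
(m_21') alone gives m_21 = 0.
(m_22) alone gives m_22 = 1.
(m_31') alone gives m_31 = 0.
(m_32) alone gives m_32 = 1.
That conflicts with the unit clause (m_32').
That branch fails; take m_11 = 0 instead.
(m_12) alone gives m_12 = 1.
(m_22') alone gives m_22 = 0.
(m_21) alone gives m_21 = 1.
(m_31') alone gives m_31 = 0.
(m_32) alone gives m_32 = 1.
That conflicts with the unit clause (m_32').
Both values of m_11 lead to a conflict.

UNSATISFIABLE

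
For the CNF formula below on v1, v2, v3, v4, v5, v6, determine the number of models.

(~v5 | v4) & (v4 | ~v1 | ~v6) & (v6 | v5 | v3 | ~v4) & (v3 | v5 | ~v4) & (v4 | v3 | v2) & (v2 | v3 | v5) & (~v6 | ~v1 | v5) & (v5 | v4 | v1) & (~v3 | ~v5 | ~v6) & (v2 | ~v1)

There are 2^6 = 64 truth assignments over (v1, v2, v3, v4, v5, v6).
Split on v5. With v5 = 1, the clauses containing v5 are satisfied and ~v5 drops from the rest; 9 of the 2^5 = 32 assignments to the other variables satisfy what remains.
With v5 = 0, by the same count on the reduced clause set, 7 assignments work.
Total: 9 + 7 = 16.

16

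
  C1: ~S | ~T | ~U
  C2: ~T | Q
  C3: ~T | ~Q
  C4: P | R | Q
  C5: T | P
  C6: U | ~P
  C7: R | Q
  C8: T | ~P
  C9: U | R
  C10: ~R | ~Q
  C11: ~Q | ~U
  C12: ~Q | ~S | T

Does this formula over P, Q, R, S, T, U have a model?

Case T = 0:
From the singleton clause (P), P = 1.
Now (~P) is unsatisfied and unit — conflict.
So T must be the other value — set T = 1.
From the singleton clause (Q), Q = 1.
Now (~Q) is unsatisfied and unit — conflict.
Either choice for T ends in contradiction.
No assignment satisfies every clause.

Unsatisfiable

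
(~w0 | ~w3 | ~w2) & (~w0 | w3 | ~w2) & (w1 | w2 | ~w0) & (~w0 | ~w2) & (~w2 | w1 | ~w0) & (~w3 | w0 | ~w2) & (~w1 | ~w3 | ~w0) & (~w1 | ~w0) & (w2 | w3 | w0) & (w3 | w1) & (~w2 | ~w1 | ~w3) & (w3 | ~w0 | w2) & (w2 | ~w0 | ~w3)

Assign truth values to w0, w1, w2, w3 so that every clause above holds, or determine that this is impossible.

Try w0 = 0.
Try w3 = 1.
The clause (~w2) is unit, so w2 = 0.
All clauses hold; w1 can take either value.

w0=0,  w1=1,  w2=0,  w3=1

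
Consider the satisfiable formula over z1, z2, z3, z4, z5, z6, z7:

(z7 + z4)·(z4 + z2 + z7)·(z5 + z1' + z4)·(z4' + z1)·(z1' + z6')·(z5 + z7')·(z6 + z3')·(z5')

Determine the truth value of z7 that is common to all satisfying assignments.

False

Suppose z7 = 1.
From the singleton clause (z5), z5 = 1.
Now (z5') is unsatisfied and unit — conflict.
So every satisfying assignment has z7 = False.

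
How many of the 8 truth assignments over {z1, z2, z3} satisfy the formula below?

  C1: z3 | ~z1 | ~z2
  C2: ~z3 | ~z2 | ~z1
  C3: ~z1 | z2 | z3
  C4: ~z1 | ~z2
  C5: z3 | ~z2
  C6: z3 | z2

There are 2^3 = 8 truth assignments over (z1, z2, z3).
Split on z3. With z3 = 1, the clauses containing z3 are satisfied and ~z3 drops from the rest; 3 of the 2^2 = 4 assignments to the other variables satisfy what remains.
With z3 = 0, by the same count on the reduced clause set, 0 assignments work.
Total: 3 + 0 = 3.

3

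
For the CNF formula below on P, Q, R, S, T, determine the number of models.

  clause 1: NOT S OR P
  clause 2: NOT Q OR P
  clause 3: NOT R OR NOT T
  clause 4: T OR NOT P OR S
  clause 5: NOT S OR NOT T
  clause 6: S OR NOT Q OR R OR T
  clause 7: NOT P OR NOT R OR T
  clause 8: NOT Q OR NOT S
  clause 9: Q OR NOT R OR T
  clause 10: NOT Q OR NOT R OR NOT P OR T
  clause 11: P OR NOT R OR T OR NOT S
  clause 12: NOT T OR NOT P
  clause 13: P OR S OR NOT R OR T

There are 2^5 = 32 truth assignments over (P, Q, R, S, T).
Split on R. With R = true, the clauses containing R are satisfied and NOT R drops from the rest; 0 of the 2^4 = 16 assignments to the other variables satisfy what remains.
With R = false, by the same count on the reduced clause set, 3 assignments work.
(One model: P=F, Q=F, R=F, S=F, T=F.)
Total: 0 + 3 = 3.

3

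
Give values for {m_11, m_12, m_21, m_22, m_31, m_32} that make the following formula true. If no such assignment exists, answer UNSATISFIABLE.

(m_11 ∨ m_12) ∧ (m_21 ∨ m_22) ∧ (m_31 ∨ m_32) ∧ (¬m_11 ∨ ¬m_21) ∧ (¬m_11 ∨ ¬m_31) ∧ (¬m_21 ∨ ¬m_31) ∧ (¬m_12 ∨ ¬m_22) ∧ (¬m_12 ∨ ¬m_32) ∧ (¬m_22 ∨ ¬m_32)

UNSATISFIABLE

Try m_11 = True.
Unit clause (¬m_21) forces m_21 = False.
Unit clause (m_22) forces m_22 = True.
Unit clause (¬m_31) forces m_31 = False.
Unit clause (m_32) forces m_32 = True.
That conflicts with the unit clause (¬m_32).
So m_11 must be the other value — set m_11 = False.
Unit clause (m_12) forces m_12 = True.
Unit clause (¬m_22) forces m_22 = False.
Unit clause (m_21) forces m_21 = True.
Unit clause (¬m_31) forces m_31 = False.
Unit clause (m_32) forces m_32 = True.
That conflicts with the unit clause (¬m_32).
Both values of m_11 lead to a conflict.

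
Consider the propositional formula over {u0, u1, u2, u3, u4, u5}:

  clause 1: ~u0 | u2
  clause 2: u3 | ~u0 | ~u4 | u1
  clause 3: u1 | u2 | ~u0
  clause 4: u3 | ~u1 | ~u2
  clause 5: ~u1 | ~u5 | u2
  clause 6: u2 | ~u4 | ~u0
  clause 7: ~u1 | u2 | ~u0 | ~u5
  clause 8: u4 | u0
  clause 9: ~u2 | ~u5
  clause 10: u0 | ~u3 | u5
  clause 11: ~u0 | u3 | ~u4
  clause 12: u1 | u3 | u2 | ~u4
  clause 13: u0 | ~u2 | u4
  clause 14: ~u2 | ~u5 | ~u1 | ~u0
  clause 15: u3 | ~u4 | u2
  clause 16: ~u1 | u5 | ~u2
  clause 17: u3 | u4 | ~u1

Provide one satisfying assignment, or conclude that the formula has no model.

Case u0 = 0:
(u4) alone gives u4 = 1.
Case u2 = 0:
(u3) alone gives u3 = 1.
(u5) alone gives u5 = 1.
(~u1) alone gives u1 = 0.
Every clause now holds.

u0=0, u1=0, u2=0, u3=1, u4=1, u5=1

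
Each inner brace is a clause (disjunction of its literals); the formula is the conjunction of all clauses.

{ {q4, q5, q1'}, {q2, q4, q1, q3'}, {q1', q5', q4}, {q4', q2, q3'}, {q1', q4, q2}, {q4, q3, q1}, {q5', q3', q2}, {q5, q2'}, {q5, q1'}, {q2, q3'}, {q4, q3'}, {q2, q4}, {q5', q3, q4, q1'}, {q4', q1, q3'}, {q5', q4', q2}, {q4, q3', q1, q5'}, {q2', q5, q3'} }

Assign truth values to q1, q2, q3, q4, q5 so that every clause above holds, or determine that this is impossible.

q1: 0, q2: 0, q3: 0, q4: 1, q5: 0

Branch on q5: set q5 = 0.
The clause (q2') is unit, so q2 = 0.
The clause (q1') is unit, so q1 = 0.
The clause (q3') is unit, so q3 = 0.
The clause (q4) is unit, so q4 = 1.
This assignment satisfies each clause.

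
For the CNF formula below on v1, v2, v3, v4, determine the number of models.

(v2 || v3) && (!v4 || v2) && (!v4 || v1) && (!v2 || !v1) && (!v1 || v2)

There are 2^4 = 16 truth assignments over (v1, v2, v3, v4).
Check each against the 5 clauses (columns in the order v1, v2, v3, v4):
  F F F F  ✗ fails (v2 || v3)
  F F F T  ✗ fails (v2 || v3)
  F F T F  ✓ satisfies all
  F F T T  ✗ fails (!v4 || v2)
  F T F F  ✓ satisfies all
  F T F T  ✗ fails (!v4 || v1)
  F T T F  ✓ satisfies all
  F T T T  ✗ fails (!v4 || v1)
  T F F F  ✗ fails (v2 || v3)
  T F F T  ✗ fails (v2 || v3)
  T F T F  ✗ fails (!v1 || v2)
  T F T T  ✗ fails (!v4 || v2)
  T T F F  ✗ fails (!v2 || !v1)
  T T F T  ✗ fails (!v2 || !v1)
  T T T F  ✗ fails (!v2 || !v1)
  T T T T  ✗ fails (!v2 || !v1)
3 of the 16 rows are models.

3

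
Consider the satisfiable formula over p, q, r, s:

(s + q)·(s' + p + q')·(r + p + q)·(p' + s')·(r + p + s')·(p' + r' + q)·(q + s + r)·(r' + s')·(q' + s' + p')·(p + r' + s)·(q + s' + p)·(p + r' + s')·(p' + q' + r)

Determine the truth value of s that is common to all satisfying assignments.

False

Suppose s = 1.
(p') alone gives p = 0.
(q') alone gives q = 0.
That conflicts with the unit clause (q).
So every satisfying assignment has s = False.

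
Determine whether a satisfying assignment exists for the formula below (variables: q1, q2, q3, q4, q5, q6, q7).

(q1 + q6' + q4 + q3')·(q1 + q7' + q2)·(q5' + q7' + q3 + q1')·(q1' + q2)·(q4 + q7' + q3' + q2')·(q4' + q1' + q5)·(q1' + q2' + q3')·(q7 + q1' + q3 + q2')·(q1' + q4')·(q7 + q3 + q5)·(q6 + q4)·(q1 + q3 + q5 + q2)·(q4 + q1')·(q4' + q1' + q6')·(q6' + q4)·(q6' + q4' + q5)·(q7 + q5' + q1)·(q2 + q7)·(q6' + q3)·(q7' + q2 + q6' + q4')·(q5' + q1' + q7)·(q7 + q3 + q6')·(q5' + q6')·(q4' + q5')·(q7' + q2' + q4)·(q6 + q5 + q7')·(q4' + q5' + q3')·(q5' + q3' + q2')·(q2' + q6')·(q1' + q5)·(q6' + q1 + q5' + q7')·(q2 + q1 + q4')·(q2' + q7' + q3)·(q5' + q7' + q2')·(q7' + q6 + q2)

Suppose q1 = 0.
Suppose q7 = 0.
The clause (q5') is unit, so q5 = 0.
The clause (q3) is unit, so q3 = 1.
The clause (q2) is unit, so q2 = 1.
The clause (q6') is unit, so q6 = 0.
The clause (q4) is unit, so q4 = 1.
Every clause now holds.
A satisfying assignment: q1 ↦ 0; q2 ↦ 1; q3 ↦ 1; q4 ↦ 1; q5 ↦ 0; q6 ↦ 0; q7 ↦ 0.

Satisfiable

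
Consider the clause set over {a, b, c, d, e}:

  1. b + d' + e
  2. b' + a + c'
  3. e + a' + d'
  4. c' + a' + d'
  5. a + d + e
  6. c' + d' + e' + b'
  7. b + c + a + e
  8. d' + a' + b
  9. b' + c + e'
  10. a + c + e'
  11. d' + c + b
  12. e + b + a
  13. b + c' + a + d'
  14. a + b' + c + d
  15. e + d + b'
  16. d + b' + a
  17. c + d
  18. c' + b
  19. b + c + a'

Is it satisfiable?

Yes, satisfiable

Case c = 0:
The clause (d) is unit, so d = 1.
The clause (b) is unit, so b = 1.
The clause (e') is unit, so e = 0.
The clause (a') is unit, so a = 0.
This assignment satisfies each clause.
A satisfying assignment: a: 0,  b: 1,  c: 0,  d: 1,  e: 0.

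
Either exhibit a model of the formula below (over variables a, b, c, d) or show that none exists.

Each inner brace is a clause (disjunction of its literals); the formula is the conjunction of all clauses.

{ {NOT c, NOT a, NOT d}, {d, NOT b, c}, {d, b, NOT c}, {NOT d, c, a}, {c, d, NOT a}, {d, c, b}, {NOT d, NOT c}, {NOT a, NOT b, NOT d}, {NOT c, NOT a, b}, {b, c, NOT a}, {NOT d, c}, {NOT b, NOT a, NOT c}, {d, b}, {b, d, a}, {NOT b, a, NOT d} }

a=false; b=true; c=true; d=false

Branch on d: set d = false.
(b) alone gives b = true.
(c) alone gives c = true.
(NOT a) alone gives a = false.
This assignment satisfies each clause.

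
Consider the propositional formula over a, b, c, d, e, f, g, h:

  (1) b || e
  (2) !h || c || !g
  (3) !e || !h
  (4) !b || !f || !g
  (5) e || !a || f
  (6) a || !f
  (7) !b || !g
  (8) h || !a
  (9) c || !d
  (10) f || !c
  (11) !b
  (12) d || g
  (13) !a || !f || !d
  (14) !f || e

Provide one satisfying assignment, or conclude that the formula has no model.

Unit clause (!b) forces b = false.
Unit clause (e) forces e = true.
Unit clause (!h) forces h = false.
Unit clause (!a) forces a = false.
Unit clause (!f) forces f = false.
Unit clause (!c) forces c = false.
Unit clause (!d) forces d = false.
Unit clause (g) forces g = true.
All clauses are satisfied.

a: false; b: false; c: false; d: false; e: true; f: false; g: true; h: false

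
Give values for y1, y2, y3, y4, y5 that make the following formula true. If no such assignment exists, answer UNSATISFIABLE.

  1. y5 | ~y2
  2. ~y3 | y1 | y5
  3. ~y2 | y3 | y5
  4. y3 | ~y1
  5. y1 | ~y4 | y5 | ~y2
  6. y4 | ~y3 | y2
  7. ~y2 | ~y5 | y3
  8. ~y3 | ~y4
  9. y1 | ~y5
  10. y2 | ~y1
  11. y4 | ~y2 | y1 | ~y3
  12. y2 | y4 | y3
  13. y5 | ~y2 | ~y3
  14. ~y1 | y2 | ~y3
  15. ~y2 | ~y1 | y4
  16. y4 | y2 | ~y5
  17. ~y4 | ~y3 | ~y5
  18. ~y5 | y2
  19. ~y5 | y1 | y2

y1=0,  y2=0,  y3=0,  y4=1,  y5=0

Branch on y5: set y5 = 0.
(~y2) alone gives y2 = 0.
(~y1) alone gives y1 = 0.
(~y3) alone gives y3 = 0.
(y4) alone gives y4 = 1.
All clauses are satisfied.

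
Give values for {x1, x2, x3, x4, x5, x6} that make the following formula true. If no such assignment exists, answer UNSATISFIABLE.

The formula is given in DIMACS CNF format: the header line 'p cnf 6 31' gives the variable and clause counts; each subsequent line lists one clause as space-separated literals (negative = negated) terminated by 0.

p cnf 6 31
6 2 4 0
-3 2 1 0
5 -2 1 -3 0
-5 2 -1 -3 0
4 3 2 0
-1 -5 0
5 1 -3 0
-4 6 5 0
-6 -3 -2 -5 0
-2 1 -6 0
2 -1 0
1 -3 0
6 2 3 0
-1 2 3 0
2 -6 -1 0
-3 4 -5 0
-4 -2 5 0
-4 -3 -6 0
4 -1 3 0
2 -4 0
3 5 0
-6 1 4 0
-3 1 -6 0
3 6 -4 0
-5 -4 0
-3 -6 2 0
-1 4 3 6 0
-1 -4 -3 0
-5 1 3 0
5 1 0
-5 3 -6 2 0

x1 ↦ True; x2 ↦ True; x3 ↦ True; x4 ↦ False; x5 ↦ False; x6 ↦ False

Case x1 = True:
Unit clause (¬x5) forces x5 = False.
Unit clause (x2) forces x2 = True.
Unit clause (¬x4) forces x4 = False.
Unit clause (x3) forces x3 = True.
Every clause is now satisfied; x6 is unconstrained.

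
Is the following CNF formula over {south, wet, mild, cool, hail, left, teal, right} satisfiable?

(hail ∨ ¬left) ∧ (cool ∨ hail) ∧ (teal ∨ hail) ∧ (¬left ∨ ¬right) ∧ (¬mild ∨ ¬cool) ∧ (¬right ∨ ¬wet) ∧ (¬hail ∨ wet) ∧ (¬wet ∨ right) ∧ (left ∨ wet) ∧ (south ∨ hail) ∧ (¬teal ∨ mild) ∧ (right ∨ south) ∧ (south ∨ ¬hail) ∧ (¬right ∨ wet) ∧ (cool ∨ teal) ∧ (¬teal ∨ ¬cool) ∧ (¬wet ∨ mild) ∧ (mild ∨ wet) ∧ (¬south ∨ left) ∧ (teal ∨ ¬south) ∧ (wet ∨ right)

Branch on hail: set hail = True.
The clause (wet) is unit, so wet = True.
The clause (¬right) is unit, so right = False.
That conflicts with the unit clause (right).
That branch fails; take hail = False instead.
The clause (¬left) is unit, so left = False.
The clause (cool) is unit, so cool = True.
The clause (teal) is unit, so teal = True.
That conflicts with the unit clause (¬teal).
Both values of hail lead to a conflict.
No assignment satisfies every clause.

Unsatisfiable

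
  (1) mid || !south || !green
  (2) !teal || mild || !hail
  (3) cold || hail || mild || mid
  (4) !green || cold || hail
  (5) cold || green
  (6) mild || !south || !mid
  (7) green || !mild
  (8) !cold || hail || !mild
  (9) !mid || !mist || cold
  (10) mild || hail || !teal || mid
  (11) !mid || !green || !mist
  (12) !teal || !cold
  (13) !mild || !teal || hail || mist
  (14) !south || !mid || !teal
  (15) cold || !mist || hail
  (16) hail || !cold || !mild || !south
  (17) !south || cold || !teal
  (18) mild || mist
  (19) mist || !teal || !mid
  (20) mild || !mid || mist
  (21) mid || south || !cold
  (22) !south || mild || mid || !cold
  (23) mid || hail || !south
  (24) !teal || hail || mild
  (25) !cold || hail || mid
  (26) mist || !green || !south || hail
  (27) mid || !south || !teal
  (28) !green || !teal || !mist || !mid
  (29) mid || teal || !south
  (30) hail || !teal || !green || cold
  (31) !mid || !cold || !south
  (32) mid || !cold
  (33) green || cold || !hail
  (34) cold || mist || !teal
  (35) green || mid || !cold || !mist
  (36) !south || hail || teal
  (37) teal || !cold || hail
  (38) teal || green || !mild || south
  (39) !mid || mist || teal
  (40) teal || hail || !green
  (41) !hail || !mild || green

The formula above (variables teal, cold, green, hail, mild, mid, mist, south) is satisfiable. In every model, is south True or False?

False

Suppose south = true.
Branch on mid: set mid = true.
(mild) alone gives mild = true.
(green) alone gives green = true.
(!mist) alone gives mist = false.
(!teal) alone gives teal = false.
But (teal) is also a unit clause — contradiction.
That branch fails; take mid = false instead.
(!green) alone gives green = false.
(cold) alone gives cold = true.
But (!cold) is also a unit clause — contradiction.
Either choice for mid ends in contradiction.
So every satisfying assignment has south = False.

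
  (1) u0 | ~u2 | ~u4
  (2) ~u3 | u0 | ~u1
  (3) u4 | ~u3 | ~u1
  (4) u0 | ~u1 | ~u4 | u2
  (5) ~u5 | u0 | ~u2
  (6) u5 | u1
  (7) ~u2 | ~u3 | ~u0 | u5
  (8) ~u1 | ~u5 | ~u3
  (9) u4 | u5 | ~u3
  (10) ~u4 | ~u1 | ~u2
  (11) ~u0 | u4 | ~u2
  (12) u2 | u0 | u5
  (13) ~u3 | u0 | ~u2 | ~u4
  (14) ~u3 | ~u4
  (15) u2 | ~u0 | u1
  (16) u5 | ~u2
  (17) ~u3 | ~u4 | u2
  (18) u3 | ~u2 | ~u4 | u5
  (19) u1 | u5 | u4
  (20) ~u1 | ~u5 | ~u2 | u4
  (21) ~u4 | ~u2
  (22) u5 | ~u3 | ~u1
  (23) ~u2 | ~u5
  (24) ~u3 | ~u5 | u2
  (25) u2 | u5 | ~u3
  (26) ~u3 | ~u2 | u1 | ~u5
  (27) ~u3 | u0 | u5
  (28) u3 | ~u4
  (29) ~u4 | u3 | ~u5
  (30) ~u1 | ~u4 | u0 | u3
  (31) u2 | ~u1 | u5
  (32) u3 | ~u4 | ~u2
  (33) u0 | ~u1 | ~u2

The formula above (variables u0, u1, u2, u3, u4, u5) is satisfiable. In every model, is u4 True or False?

False

Suppose u4 = 1.
Unit clause (~u3) forces u3 = 0.
Now (u3) is unsatisfied and unit — conflict.
So every satisfying assignment has u4 = False.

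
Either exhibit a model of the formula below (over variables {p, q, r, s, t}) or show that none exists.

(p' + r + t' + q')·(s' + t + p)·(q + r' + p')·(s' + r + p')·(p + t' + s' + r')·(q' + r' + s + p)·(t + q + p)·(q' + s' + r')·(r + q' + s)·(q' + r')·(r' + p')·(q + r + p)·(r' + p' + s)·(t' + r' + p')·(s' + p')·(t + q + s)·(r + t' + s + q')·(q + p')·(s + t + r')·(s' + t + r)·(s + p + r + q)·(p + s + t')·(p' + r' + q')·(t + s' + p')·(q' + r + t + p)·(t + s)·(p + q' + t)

p=0; q=1; r=0; s=1; t=1

Case q = 1:
(r') alone gives r = 0.
(s) alone gives s = 1.
(p') alone gives p = 0.
(t) alone gives t = 1.
All clauses are satisfied.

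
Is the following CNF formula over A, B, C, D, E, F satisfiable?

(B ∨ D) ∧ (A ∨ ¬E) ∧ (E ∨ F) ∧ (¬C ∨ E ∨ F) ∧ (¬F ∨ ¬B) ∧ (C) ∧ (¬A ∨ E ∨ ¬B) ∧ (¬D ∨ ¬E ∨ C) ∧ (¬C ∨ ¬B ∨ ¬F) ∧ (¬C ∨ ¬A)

(C) alone gives C = True.
(¬A) alone gives A = False.
(¬E) alone gives E = False.
(F) alone gives F = True.
(¬B) alone gives B = False.
(D) alone gives D = True.
All clauses are satisfied.
A satisfying assignment: A: False,  B: False,  C: True,  D: True,  E: False,  F: True.

Yes, satisfiable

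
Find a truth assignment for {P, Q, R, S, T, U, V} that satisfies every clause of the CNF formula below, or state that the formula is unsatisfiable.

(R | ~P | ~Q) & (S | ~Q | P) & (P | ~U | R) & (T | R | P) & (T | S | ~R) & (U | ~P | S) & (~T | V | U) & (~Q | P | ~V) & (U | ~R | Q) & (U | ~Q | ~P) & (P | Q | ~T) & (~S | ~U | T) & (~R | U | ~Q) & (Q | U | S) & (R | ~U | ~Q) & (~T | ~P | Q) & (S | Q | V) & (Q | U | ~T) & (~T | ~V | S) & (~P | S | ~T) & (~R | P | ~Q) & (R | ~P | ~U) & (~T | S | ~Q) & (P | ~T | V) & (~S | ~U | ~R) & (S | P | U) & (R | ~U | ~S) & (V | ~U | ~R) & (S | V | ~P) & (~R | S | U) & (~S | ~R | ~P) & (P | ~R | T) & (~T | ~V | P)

Branch on R: set R = 0.
Branch on P: set P = 1.
(~Q) alone gives Q = 0.
(~T) alone gives T = 0.
(~U) alone gives U = 0.
(S) alone gives S = 1.
No clause remains; V is free.

P=1, Q=0, R=0, S=1, T=0, U=0, V=1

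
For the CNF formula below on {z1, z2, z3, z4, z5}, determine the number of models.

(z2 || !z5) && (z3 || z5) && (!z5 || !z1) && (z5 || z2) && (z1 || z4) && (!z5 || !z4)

There are 2^5 = 32 truth assignments over (z1, z2, z3, z4, z5).
Split on z2. With z2 = true, the clauses containing z2 are satisfied and !z2 drops from the rest; 3 of the 2^4 = 16 assignments to the other variables satisfy what remains.
With z2 = false, by the same count on the reduced clause set, 0 assignments work.
Total: 3 + 0 = 3.

3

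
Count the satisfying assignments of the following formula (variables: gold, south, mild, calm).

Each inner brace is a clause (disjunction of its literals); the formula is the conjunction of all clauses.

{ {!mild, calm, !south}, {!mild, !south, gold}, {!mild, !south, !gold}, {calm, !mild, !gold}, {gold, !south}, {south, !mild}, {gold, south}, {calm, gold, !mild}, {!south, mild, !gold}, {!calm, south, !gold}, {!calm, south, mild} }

There are 2^4 = 16 truth assignments over (gold, south, mild, calm).
Check each against the 11 clauses (columns in the order gold, south, mild, calm):
  F F F F  ✗ fails (gold || south)
  F F F T  ✗ fails (gold || south)
  F F T F  ✗ fails (south || !mild)
  F F T T  ✗ fails (south || !mild)
  F T F F  ✗ fails (gold || !south)
  F T F T  ✗ fails (gold || !south)
  F T T F  ✗ fails (!mild || calm || !south)
  F T T T  ✗ fails (!mild || !south || gold)
  T F F F  ✓ satisfies all
  T F F T  ✗ fails (!calm || south || !gold)
  T F T F  ✗ fails (calm || !mild || !gold)
  T F T T  ✗ fails (south || !mild)
  T T F F  ✗ fails (!south || mild || !gold)
  T T F T  ✗ fails (!south || mild || !gold)
  T T T F  ✗ fails (!mild || calm || !south)
  T T T T  ✗ fails (!mild || !south || !gold)
1 of the 16 rows is a model.

1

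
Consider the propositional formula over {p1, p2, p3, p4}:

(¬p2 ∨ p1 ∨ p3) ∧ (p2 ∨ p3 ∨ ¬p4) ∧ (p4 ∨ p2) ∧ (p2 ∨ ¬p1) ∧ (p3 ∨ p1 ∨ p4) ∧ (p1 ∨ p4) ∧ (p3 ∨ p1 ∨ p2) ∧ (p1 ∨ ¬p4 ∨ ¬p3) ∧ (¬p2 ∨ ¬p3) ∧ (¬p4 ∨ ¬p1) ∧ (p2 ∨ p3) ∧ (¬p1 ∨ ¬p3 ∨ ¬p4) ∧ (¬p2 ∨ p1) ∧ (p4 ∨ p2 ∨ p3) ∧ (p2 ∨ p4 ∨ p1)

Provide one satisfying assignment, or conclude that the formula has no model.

p1: True; p2: True; p3: False; p4: False

Case p4 = False:
Unit clause (p2) forces p2 = True.
Unit clause (p1) forces p1 = True.
Unit clause (¬p3) forces p3 = False.
Every clause now holds.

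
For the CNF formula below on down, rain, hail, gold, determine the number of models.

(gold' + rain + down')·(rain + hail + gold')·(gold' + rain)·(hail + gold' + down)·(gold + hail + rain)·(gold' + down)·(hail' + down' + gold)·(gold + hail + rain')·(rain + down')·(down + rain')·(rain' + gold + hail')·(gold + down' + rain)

There are 2^4 = 16 truth assignments over (down, rain, hail, gold).
Check each against the 12 clauses (columns in the order down, rain, hail, gold):
  F F F F  ✗ fails (gold + hail + rain)
  F F F T  ✗ fails (rain + hail + gold')
  F F T F  ✓ satisfies all
  F F T T  ✗ fails (gold' + rain)
  F T F F  ✗ fails (gold + hail + rain')
  F T F T  ✗ fails (hail + gold' + down)
  F T T F  ✗ fails (down + rain')
  F T T T  ✗ fails (gold' + down)
  T F F F  ✗ fails (gold + hail + rain)
  T F F T  ✗ fails (gold' + rain + down')
  T F T F  ✗ fails (hail' + down' + gold)
  T F T T  ✗ fails (gold' + rain + down')
  T T F F  ✗ fails (gold + hail + rain')
  T T F T  ✓ satisfies all
  T T T F  ✗ fails (hail' + down' + gold)
  T T T T  ✓ satisfies all
3 of the 16 rows are models.

3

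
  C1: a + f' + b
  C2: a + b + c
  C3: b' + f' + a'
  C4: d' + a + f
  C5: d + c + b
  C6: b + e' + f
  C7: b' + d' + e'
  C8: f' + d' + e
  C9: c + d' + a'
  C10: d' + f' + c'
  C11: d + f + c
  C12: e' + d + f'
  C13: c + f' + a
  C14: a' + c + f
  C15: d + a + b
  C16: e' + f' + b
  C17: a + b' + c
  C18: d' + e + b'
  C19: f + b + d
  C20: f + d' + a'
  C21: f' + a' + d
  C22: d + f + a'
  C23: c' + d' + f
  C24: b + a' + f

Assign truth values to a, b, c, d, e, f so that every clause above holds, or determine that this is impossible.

a: 0,  b: 1,  c: 1,  d: 0,  e: 0,  f: 0

Try a = 0.
Try f = 0.
(d') alone gives d = 0.
(c) alone gives c = 1.
(b) alone gives b = 1.
All clauses hold; e can take either value.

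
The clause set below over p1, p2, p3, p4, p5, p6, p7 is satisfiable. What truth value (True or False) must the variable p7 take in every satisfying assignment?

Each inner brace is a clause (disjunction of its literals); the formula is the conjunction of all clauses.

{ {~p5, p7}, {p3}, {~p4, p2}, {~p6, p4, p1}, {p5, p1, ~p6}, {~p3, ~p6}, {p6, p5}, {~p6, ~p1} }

True

Suppose p7 = 0.
Unit clause (~p5) forces p5 = 0.
Unit clause (p3) forces p3 = 1.
Unit clause (~p6) forces p6 = 0.
That conflicts with the unit clause (p6).
So every satisfying assignment has p7 = True.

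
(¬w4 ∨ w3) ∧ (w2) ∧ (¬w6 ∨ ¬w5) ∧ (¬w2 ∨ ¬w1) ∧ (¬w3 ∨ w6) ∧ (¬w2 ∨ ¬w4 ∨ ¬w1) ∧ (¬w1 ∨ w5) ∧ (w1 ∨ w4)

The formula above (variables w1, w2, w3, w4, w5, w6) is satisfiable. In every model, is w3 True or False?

Suppose w3 = False.
From the singleton clause (¬w4), w4 = False.
From the singleton clause (w2), w2 = True.
From the singleton clause (¬w1), w1 = False.
That conflicts with the unit clause (w1).
So every satisfying assignment has w3 = True.

True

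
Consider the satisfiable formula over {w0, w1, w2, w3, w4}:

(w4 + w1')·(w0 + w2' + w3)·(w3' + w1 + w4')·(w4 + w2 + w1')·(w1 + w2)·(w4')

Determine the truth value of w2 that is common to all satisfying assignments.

True

Suppose w2 = 0.
From the singleton clause (w1), w1 = 1.
From the singleton clause (w4), w4 = 1.
That conflicts with the unit clause (w4').
So every satisfying assignment has w2 = True.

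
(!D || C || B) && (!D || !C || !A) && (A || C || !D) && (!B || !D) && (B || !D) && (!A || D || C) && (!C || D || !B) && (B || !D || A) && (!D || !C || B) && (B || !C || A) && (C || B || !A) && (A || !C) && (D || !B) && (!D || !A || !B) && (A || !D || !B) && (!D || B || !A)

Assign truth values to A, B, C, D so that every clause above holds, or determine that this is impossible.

A: true,  B: false,  C: true,  D: false

Suppose B = false.
(!D) alone gives D = false.
Suppose A = true.
(C) alone gives C = true.
This assignment satisfies each clause.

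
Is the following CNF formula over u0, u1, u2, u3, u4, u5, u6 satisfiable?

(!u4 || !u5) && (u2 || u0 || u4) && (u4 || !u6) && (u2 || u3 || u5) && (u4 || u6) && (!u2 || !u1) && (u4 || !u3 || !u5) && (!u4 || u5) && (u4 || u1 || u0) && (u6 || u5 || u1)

Try u4 = false.
Unit clause (!u6) forces u6 = false.
Now (u6) is unsatisfied and unit — conflict.
Undo u4 and try u4 = true.
Unit clause (!u5) forces u5 = false.
Now (u5) is unsatisfied and unit — conflict.
Neither u4 = true nor u4 = false works.
No assignment satisfies every clause.

Unsatisfiable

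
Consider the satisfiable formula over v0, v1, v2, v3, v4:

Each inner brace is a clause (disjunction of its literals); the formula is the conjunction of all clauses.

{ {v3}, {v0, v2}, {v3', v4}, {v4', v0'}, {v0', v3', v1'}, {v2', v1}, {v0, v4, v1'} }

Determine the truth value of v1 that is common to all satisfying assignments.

Suppose v1 = 0.
From the singleton clause (v3), v3 = 1.
From the singleton clause (v4), v4 = 1.
From the singleton clause (v0'), v0 = 0.
From the singleton clause (v2), v2 = 1.
Now (v2') is unsatisfied and unit — conflict.
So every satisfying assignment has v1 = True.

True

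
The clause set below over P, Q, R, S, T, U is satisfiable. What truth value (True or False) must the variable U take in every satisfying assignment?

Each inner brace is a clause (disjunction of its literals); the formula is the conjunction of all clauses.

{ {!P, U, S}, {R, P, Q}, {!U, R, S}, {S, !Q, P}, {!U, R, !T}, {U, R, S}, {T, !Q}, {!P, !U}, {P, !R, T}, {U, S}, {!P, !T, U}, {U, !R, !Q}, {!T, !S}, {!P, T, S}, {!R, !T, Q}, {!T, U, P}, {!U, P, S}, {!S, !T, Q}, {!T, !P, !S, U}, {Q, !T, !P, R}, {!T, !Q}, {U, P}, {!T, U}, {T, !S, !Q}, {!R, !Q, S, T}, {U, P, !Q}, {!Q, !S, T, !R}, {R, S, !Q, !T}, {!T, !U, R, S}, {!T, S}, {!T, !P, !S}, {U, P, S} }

False

Suppose U = true.
From the singleton clause (!P), P = false.
From the singleton clause (S), S = true.
From the singleton clause (!T), T = false.
From the singleton clause (!Q), Q = false.
From the singleton clause (R), R = true.
That conflicts with the unit clause (!R).
So every satisfying assignment has U = False.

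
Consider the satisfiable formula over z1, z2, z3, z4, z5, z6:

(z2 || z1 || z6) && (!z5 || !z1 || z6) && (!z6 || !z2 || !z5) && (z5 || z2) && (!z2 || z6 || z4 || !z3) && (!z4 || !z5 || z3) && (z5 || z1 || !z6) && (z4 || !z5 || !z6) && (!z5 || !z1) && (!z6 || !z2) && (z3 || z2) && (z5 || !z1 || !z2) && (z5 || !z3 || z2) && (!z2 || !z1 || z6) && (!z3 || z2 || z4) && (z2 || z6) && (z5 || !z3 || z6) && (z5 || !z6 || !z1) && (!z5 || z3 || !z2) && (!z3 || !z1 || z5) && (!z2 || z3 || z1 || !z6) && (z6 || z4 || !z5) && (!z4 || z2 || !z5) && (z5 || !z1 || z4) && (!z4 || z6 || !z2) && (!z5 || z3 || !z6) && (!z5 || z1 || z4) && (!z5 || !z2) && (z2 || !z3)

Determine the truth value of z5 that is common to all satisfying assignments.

Suppose z5 = true.
From the singleton clause (!z1), z1 = false.
From the singleton clause (z4), z4 = true.
From the singleton clause (z3), z3 = true.
From the singleton clause (z2), z2 = true.
Now (!z2) is unsatisfied and unit — conflict.
So every satisfying assignment has z5 = False.

False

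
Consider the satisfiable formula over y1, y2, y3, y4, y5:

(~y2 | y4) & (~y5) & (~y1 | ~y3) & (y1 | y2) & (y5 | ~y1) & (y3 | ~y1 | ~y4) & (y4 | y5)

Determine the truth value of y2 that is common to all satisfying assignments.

Suppose y2 = 0.
The clause (~y5) is unit, so y5 = 0.
The clause (y1) is unit, so y1 = 1.
That conflicts with the unit clause (~y1).
So every satisfying assignment has y2 = True.

True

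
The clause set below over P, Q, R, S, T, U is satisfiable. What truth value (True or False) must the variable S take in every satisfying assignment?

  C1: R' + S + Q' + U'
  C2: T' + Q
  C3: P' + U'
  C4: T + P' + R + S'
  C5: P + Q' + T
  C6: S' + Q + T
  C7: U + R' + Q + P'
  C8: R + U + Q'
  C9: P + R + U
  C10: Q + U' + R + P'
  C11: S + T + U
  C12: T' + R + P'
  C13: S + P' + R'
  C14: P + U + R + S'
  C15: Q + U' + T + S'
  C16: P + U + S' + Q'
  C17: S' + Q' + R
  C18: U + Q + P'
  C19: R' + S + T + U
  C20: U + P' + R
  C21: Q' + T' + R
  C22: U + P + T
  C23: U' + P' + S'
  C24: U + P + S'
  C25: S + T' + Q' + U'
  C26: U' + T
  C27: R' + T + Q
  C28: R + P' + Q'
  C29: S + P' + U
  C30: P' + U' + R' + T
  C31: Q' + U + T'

Suppose S = 0.
Suppose T = 0.
(U) alone gives U = 1.
But (U') is also a unit clause — contradiction.
Backtrack on T: now try T = 1.
(Q) alone gives Q = 1.
(R) alone gives R = 1.
(U') alone gives U = 0.
But (U) is also a unit clause — contradiction.
Both values of T lead to a conflict.
So every satisfying assignment has S = True.

True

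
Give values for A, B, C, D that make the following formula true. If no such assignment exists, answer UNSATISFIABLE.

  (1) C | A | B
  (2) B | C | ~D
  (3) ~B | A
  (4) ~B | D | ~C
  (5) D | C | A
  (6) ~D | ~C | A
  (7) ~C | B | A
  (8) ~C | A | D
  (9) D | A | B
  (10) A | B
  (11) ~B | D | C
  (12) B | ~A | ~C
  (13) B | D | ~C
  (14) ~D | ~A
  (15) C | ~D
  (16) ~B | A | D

A: 1,  B: 0,  C: 0,  D: 0

Case B = 0:
From the singleton clause (A), A = 1.
From the singleton clause (~C), C = 0.
From the singleton clause (~D), D = 0.
This assignment satisfies each clause.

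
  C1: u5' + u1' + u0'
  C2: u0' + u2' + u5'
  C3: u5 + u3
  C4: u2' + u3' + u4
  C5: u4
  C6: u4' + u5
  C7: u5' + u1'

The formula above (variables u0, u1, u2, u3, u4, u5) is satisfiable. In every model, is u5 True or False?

Suppose u5 = 0.
From the singleton clause (u3), u3 = 1.
From the singleton clause (u4), u4 = 1.
But (u4') is also a unit clause — contradiction.
So every satisfying assignment has u5 = True.

True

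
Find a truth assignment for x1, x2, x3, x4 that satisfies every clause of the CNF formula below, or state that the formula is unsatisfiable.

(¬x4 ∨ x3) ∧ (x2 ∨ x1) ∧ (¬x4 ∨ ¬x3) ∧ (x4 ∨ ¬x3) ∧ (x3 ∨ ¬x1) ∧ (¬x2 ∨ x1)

UNSATISFIABLE

Case x4 = False:
The clause (¬x3) is unit, so x3 = False.
The clause (¬x1) is unit, so x1 = False.
The clause (x2) is unit, so x2 = True.
That conflicts with the unit clause (¬x2).
So x4 must be the other value — set x4 = True.
The clause (x3) is unit, so x3 = True.
That conflicts with the unit clause (¬x3).
Neither x4 = True nor x4 = False works.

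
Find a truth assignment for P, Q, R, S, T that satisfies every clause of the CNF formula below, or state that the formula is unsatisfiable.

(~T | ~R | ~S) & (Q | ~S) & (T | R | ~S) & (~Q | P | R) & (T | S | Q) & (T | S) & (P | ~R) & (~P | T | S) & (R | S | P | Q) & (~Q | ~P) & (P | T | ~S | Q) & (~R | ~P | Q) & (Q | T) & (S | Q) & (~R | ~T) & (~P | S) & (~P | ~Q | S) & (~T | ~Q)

Suppose Q = 1.
Unit clause (~P) forces P = 0.
Unit clause (R) forces R = 1.
Now (~R) is unsatisfied and unit — conflict.
That branch fails; take Q = 0 instead.
Unit clause (~S) forces S = 0.
Now (S) is unsatisfied and unit — conflict.
Neither Q = 1 nor Q = 0 works.

UNSATISFIABLE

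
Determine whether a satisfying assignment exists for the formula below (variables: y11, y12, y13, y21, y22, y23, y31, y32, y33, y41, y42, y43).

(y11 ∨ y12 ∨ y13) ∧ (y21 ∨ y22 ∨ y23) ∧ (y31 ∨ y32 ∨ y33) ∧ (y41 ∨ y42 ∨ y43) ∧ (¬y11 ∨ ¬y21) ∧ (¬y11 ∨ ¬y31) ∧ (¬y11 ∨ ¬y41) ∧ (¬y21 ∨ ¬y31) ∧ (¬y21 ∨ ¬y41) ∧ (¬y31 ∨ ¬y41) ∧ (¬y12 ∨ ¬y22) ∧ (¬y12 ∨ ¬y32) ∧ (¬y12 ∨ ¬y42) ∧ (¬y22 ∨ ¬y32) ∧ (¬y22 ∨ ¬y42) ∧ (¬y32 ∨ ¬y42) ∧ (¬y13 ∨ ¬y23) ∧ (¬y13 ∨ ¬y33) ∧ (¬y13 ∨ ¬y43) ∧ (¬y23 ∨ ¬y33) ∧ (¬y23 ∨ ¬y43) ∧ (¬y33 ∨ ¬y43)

Try y11 = False.
Try y12 = True.
(¬y22) alone gives y22 = False.
(¬y32) alone gives y32 = False.
(¬y42) alone gives y42 = False.
Try y21 = True.
(¬y31) alone gives y31 = False.
(y33) alone gives y33 = True.
(¬y41) alone gives y41 = False.
(y43) alone gives y43 = True.
That conflicts with the unit clause (¬y43).
Undo y21 and try y21 = False.
(y23) alone gives y23 = True.
(¬y13) alone gives y13 = False.
(¬y33) alone gives y33 = False.
(y31) alone gives y31 = True.
(¬y41) alone gives y41 = False.
(y43) alone gives y43 = True.
That conflicts with the unit clause (¬y43).
Both values of y21 lead to a conflict.
Undo y12 and try y12 = False.
(y13) alone gives y13 = True.
(¬y23) alone gives y23 = False.
(¬y33) alone gives y33 = False.
(¬y43) alone gives y43 = False.
Try y21 = True.
(¬y31) alone gives y31 = False.
(y32) alone gives y32 = True.
(¬y41) alone gives y41 = False.
(y42) alone gives y42 = True.
That conflicts with the unit clause (¬y42).
Undo y21 and try y21 = False.
(y22) alone gives y22 = True.
(¬y32) alone gives y32 = False.
(y31) alone gives y31 = True.
(¬y41) alone gives y41 = False.
(y42) alone gives y42 = True.
That conflicts with the unit clause (¬y42).
Both values of y21 lead to a conflict.
Both values of y12 lead to a conflict.
Undo y11 and try y11 = True.
(¬y21) alone gives y21 = False.
(¬y31) alone gives y31 = False.
(¬y41) alone gives y41 = False.
Try y22 = True.
(¬y12) alone gives y12 = False.
(¬y32) alone gives y32 = False.
(y33) alone gives y33 = True.
(¬y42) alone gives y42 = False.
(y43) alone gives y43 = True.
That conflicts with the unit clause (¬y43).
Undo y22 and try y22 = False.
(y23) alone gives y23 = True.
(¬y13) alone gives y13 = False.
(¬y33) alone gives y33 = False.
(y32) alone gives y32 = True.
(¬y12) alone gives y12 = False.
(¬y42) alone gives y42 = False.
(y43) alone gives y43 = True.
That conflicts with the unit clause (¬y43).
Both values of y22 lead to a conflict.
Both values of y11 lead to a conflict.
No assignment satisfies every clause.

No, unsatisfiable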